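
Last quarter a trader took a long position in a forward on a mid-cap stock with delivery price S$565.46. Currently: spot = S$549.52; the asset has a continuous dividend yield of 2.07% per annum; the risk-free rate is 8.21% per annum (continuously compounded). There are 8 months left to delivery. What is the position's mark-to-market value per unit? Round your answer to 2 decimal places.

S$6.65

Current fair forward for the remaining 8 months: F = S·e^((r − q)·T), (r − q) = 0.0821 − 0.0207 = 0.0614
F = 549.52 · e^(0.0614 × 8/12) = 549.52 × 1.041783 = 572.4806
Value of long forward = (F − K)·e^(−rT) = (572.4806 − 565.46) · e^(−0.0821·8/12)
= 7.0206 × 0.946738 = 6.65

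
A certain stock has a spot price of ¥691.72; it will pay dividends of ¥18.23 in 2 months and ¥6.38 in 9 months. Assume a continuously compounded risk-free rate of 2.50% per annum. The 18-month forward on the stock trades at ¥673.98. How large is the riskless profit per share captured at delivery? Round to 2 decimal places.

PV(dividends) I = 18.23·e^(−0.0250·2/12) + 6.38·e^(−0.0250·9/12) = 24.4157
Fair forward F* = (S − I)·e^(rT) = (691.72 − 24.4157)·e^0.037500 = 667.3043 × 1.038212 = 692.8033
Market ¥673.98 < fair 692.8033: forward underpriced → reverse cash-and-carry (short the stock, invest proceeds at r, pay the dividends, go long the forward).
Profit at T = |F_mkt − F*| = |673.98 − 692.8033| = ¥18.82 per share

¥18.82 per share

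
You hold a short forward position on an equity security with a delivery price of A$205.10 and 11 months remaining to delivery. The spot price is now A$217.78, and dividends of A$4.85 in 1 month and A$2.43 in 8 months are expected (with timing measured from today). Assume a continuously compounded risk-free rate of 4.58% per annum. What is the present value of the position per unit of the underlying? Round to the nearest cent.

-A$13.92

PV(remaining dividends) I = 4.85·e^(−0.0458·1/12) + 2.43·e^(−0.0458·8/12) = 7.1884
Current forward F = (S − I)·e^(rT) = (217.78 − 7.1884)·e^(0.0458·11/12) = 210.5916 × 1.042877 = 219.6211
Value (long) = (F − K)·e^(−rT) = (219.6211 − 205.10) × 0.958886 = 13.9241
Short position value = −(long value) = -A$13.92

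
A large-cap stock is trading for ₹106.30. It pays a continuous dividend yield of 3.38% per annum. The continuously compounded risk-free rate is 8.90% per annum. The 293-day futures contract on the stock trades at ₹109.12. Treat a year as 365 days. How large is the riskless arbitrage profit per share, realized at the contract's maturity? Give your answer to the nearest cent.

₹2.00 per share

Fair futures: F* = S·e^(carry·T), with carry = (r − q) = 0.0890 − 0.0338 = 0.0552
F* = 106.30 · e^(0.0552 × 293/365) = 106.30 · e^0.044311 = 106.30 × 1.045307 = ₹111.1161
Market ₹109.12 < fair ₹111.1161: forward underpriced → reverse cash-and-carry (short spot, go long the forward).
At maturity, profit = |F_mkt − F*| = |109.12 − 111.1161| = ₹2.00 per share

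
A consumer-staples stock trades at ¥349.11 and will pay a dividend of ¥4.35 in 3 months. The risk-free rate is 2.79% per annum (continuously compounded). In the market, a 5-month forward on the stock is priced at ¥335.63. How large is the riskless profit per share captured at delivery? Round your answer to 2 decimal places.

¥13.19 per share

PV(dividends) I = 4.35·e^(−0.0279·3/12) = 4.3198
Fair forward F* = (S − I)·e^(rT) = (349.11 − 4.3198)·e^0.011625 = 344.7902 × 1.011693 = 348.8218
Market ¥335.63 < fair 348.8218: forward underpriced → reverse cash-and-carry (short the stock, invest proceeds at r, pay the dividends, go long the forward).
Profit at T = |F_mkt − F*| = |335.63 − 348.8218| = ¥13.19 per share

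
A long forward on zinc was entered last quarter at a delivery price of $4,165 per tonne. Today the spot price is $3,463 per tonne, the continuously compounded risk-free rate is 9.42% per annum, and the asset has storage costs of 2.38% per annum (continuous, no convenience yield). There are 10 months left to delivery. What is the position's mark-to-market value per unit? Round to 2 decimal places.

-$318.18 per tonne

Current fair forward for the remaining 10 months: F = S·e^((r + u)·T), (r + u) = 0.0942 + 0.0238 = 0.1180
F = 3463 · e^(0.1180 × 10/12) = 3463 × 1.10333050 = 3820.8335
Value of long forward = (F − K)·e^(−rT) = (3820.8335 − 4165) · e^(−0.0942·10/12)
= -344.1665 × 0.92450206 = -318.18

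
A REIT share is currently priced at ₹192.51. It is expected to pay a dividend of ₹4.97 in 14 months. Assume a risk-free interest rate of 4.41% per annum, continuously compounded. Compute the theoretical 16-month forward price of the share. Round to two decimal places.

₹199.16

PV(dividends) I = 4.97·e^(−0.0441·14/12)
I = 4.7208
F = (S − I)·e^(rT) = (192.51 − 4.7208) · e^(0.0441·16/12)
= 187.7892 · e^0.058800 = 187.7892 × 1.060563 = ₹199.16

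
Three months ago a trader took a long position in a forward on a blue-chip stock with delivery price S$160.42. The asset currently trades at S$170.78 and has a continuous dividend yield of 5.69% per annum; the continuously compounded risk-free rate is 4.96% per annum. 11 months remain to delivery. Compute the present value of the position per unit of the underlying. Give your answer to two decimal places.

S$8.81

Current fair forward for the remaining 11 months: F = S·e^((r − q)·T), (r − q) = 0.0496 − 0.0569 = -0.0073
F = 170.78 · e^(-0.0073 × 11/12) = 170.78 × 0.993331 = 169.6411
Value of long forward = (F − K)·e^(−rT) = (169.6411 − 160.42) · e^(−0.0496·11/12)
= 9.2211 × 0.955551 = 8.81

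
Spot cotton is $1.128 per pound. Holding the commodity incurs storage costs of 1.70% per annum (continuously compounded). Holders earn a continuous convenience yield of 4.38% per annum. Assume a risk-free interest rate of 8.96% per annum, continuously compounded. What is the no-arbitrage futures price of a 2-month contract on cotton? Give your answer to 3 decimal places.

$1.140 per pound

Net carry = r + u − y = 0.0896 + 0.0170 − 0.0438 = 0.0628
F = S·e^((r+u−y)T) = 1.128 · e^(0.0628 × 2/12) = 1.128 · e^0.010467
= 1.128 × 1.010522 = $1.140 per pound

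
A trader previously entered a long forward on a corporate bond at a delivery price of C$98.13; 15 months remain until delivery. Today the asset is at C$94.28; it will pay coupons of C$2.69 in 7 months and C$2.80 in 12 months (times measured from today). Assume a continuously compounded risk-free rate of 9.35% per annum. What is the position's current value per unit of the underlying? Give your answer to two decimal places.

PV(remaining coupons) I = 2.69·e^(−0.0935·7/12) + 2.80·e^(−0.0935·12/12) = 5.0973
Current forward F = (S − I)·e^(rT) = (94.28 − 5.0973)·e^(0.0935·15/12) = 89.1827 × 1.123979 = 100.2395
Value (long) = (F − K)·e^(−rT) = (100.2395 − 98.13) × 0.889696 = 1.8768
Value = C$1.88

C$1.88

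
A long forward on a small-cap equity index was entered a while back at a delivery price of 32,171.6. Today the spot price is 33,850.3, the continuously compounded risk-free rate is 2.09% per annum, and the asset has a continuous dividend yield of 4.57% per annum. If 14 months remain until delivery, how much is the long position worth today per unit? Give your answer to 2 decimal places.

696.15

Current fair forward for the remaining 14 months: F = S·e^((r − q)·T), (r − q) = 0.0209 − 0.0457 = -0.0248
F = 33850.3 · e^(-0.0248 × 14/12) = 33850.3 × 0.97148123 = 32884.9311
Value of long forward = (F − K)·e^(−rT) = (32884.9311 − 32171.6) · e^(−0.0209·14/12)
= 713.3311 × 0.97591154 = 696.15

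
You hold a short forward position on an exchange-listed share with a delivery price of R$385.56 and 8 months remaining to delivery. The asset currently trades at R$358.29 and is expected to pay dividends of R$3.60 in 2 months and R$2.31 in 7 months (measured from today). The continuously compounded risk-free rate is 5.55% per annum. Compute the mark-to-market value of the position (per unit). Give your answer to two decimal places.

R$19.07

PV(remaining dividends) I = 3.60·e^(−0.0555·2/12) + 2.31·e^(−0.0555·7/12) = 5.8033
Current forward F = (S − I)·e^(rT) = (358.29 − 5.8033)·e^(0.0555·8/12) = 352.4867 × 1.037693 = 365.7730
Value (long) = (F − K)·e^(−rT) = (365.7730 − 385.56) × 0.963676 = -19.0683
Short position value = −(long value) = R$19.07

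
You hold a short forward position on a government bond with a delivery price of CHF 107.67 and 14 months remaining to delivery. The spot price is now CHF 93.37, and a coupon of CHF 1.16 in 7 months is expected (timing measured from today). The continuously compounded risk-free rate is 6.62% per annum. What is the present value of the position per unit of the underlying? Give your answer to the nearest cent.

CHF 7.41

PV(remaining coupons) I = 1.16·e^(−0.0662·7/12) = 1.1161
Current forward F = (S − I)·e^(rT) = (93.37 − 1.1161)·e^(0.0662·14/12) = 92.2539 × 1.080294 = 99.6613
Value (long) = (F − K)·e^(−rT) = (99.6613 − 107.67) × 0.925674 = -7.4134
Short position value = −(long value) = CHF 7.41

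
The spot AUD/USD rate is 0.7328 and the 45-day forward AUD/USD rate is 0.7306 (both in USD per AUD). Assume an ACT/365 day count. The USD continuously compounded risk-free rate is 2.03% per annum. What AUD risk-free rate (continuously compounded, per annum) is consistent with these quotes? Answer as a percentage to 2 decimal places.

4.47%

F = S·e^((r_USD − r_AUD)T) ⇒ r_AUD = r_USD − ln(F/S)/T
ln(0.7306/0.7328) = -0.003007; /(45/365) = -0.024390
r_AUD = 0.0203 + 0.024390 = 0.044690
r_AUD = 4.47%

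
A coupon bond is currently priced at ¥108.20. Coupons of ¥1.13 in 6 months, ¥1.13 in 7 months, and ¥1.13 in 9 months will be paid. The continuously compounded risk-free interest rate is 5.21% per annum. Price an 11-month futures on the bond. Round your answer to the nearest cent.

PV(coupons) I = 1.13·e^(−0.0521·6/12) + 1.13·e^(−0.0521·7/12) + 1.13·e^(−0.0521·9/12)
I = 1.1009 + 1.0962 + 1.0867 = 3.2838
F = (S − I)·e^(rT) = (108.20 − 3.2838) · e^(0.0521·11/12)
= 104.9162 · e^0.047758 = 104.9162 × 1.048917 = ¥110.05

¥110.05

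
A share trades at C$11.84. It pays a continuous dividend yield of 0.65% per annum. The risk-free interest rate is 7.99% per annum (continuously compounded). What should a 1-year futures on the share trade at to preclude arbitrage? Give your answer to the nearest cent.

F = S·e^((r − q)T) = 11.84 · e^((0.0799 − 0.0065) × 1)
= 11.84 · e^0.073400 = 11.84 × 1.076161
F = C$12.74

C$12.74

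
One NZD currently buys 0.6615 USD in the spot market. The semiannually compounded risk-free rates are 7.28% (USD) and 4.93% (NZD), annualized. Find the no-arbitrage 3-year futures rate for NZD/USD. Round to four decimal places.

0.7083

By covered interest parity, F = S · (1+r_USD/2)^(2T) / (1+r_NZD/2)^(2T)
= 0.6615 × 1.239266 / 1.157319 = 0.6615 × 1.070808
F = 0.7083 USD per NZD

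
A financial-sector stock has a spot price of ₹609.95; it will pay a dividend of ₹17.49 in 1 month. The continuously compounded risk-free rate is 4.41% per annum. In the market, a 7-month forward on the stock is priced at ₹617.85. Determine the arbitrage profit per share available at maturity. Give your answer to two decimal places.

PV(dividends) I = 17.49·e^(−0.0441·1/12) = 17.4258
Fair forward F* = (S − I)·e^(rT) = (609.95 − 17.4258)·e^0.025725 = 592.5242 × 1.026059 = 607.9648
Market ₹617.85 > fair 607.9648: forward overpriced → cash-and-carry (borrow at r, buy the stock and collect the dividends, short the forward).
Profit at T = |F_mkt − F*| = |617.85 − 607.9648| = ₹9.89 per share

₹9.89 per share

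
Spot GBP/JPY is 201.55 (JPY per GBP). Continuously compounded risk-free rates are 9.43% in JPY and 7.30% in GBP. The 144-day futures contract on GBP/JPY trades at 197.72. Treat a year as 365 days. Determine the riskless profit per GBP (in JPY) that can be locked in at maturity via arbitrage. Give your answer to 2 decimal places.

5.53 per GBP (in JPY)

Fair futures: F* = S·e^(carry·T), with carry = (r_JPY − r_GBP) = 0.0943 − 0.0730 = 0.0213
F* = 201.55 · e^(0.0213 × 144/365) = 201.55 · e^0.008403 = 201.55 × 1.008438 = 203.2507
Market 197.72 < fair 203.2507: forward underpriced → reverse cash-and-carry (short spot, go long the forward).
At maturity, profit = |F_mkt − F*| = |197.72 − 203.2507| = 5.53 per GBP (in JPY)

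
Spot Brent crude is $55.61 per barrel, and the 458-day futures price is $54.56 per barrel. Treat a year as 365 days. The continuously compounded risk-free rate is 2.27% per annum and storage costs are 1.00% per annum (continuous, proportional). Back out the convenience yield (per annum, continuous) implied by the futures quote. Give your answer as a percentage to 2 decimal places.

4.79%

F = S·e^((r+u−y)T) ⇒ (r+u−y) = ln(F/S)/T
ln(54.56/55.61) = -0.019062; /T ⇒ -0.015191
y = r + u − ln(F/S)/T = 0.0227 + 0.0100 + 0.015191 = 0.047891
y = 4.79%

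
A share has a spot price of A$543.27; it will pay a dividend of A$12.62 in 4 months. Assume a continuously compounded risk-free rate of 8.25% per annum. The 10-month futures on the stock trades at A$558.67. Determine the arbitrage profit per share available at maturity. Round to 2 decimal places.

PV(dividends) I = 12.62·e^(−0.0825·4/12) = 12.2777
Fair futures F* = (S − I)·e^(rT) = (543.27 − 12.2777)·e^0.068750 = 530.9923 × 1.071168 = 568.7820
Market A$558.67 < fair 568.7820: forward underpriced → reverse cash-and-carry (short the stock, invest proceeds at r, pay the dividends, go long the forward).
Profit at T = |F_mkt − F*| = |558.67 − 568.7820| = A$10.11 per share

A$10.11 per share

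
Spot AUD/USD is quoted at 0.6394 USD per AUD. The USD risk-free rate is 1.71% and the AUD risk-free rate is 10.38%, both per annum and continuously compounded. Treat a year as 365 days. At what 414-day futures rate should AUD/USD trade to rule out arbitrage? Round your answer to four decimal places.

0.5795

F = S·e^((r_USD − r_AUD)T) = 0.6394 · e^((0.0171 − 0.1038) × 414/365)
= 0.6394 · e^-0.098339 = 0.6394 × 0.906342
F = 0.5795 USD per AUD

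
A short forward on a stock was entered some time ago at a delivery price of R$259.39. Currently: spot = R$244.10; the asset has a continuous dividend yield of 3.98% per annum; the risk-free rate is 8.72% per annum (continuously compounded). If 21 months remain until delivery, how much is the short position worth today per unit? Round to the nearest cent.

-R$5.00

Current fair forward for the remaining 21 months: F = S·e^((r − q)·T), (r − q) = 0.0872 − 0.0398 = 0.0474
F = 244.10 · e^(0.0474 × 21/12) = 244.10 × 1.086487 = 265.2115
Value of long forward = (F − K)·e^(−rT) = (265.2115 − 259.39) · e^(−0.0872·21/12)
= 5.8215 × 0.858473 = 5.00
Short position value = −(long value) = -R$5.00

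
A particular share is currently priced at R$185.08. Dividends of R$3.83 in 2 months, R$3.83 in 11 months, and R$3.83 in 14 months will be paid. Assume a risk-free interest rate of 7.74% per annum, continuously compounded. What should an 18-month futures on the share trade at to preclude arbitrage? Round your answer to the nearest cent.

R$195.68

PV(dividends) I = 3.83·e^(−0.0774·2/12) + 3.83·e^(−0.0774·11/12) + 3.83·e^(−0.0774·14/12)
I = 3.7809 + 3.5677 + 3.4993 = 10.8479
F = (S − I)·e^(rT) = (185.08 − 10.8479) · e^(0.0774·18/12)
= 174.2321 · e^0.116100 = 174.2321 × 1.123108 = R$195.68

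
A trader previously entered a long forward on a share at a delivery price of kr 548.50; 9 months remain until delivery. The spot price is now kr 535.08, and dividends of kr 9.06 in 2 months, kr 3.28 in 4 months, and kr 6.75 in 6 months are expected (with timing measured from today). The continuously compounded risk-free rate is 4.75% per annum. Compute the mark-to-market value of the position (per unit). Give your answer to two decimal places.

PV(remaining dividends) I = 9.06·e^(−0.0475·2/12) + 3.28·e^(−0.0475·4/12) + 6.75·e^(−0.0475·6/12) = 18.8086
Current forward F = (S − I)·e^(rT) = (535.08 − 18.8086)·e^(0.0475·9/12) = 516.2714 × 1.036267 = 534.9950
Value (long) = (F − K)·e^(−rT) = (534.9950 − 548.50) × 0.965002 = -13.0324
Value = -kr 13.03

-kr 13.03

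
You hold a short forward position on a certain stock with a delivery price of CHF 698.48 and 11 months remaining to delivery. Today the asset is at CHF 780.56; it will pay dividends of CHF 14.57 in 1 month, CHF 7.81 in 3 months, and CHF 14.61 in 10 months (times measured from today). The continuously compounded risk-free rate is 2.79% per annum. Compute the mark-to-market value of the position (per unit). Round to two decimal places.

PV(remaining dividends) I = 14.57·e^(−0.0279·1/12) + 7.81·e^(−0.0279·3/12) + 14.61·e^(−0.0279·10/12) = 36.5661
Current forward F = (S − I)·e^(rT) = (780.56 − 36.5661)·e^(0.0279·11/12) = 743.9939 × 1.025905 = 763.2671
Value (long) = (F − K)·e^(−rT) = (763.2671 − 698.48) × 0.974749 = 63.1512
Short position value = −(long value) = -CHF 63.15

-CHF 63.15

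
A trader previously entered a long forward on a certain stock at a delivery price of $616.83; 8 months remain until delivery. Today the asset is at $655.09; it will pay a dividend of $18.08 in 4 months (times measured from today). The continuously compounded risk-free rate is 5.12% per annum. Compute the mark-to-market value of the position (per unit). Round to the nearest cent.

PV(remaining dividends) I = 18.08·e^(−0.0512·4/12) = 17.7741
Current forward F = (S − I)·e^(rT) = (655.09 − 17.7741)·e^(0.0512·8/12) = 637.3159 × 1.034723 = 659.4454
Value (long) = (F − K)·e^(−rT) = (659.4454 − 616.83) × 0.966443 = 41.1854
Value = $41.19

$41.19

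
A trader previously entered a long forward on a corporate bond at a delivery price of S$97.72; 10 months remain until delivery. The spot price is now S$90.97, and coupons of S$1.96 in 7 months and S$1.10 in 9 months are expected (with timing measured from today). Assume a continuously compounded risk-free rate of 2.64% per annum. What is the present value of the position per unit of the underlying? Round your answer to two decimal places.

-S$7.63

PV(remaining coupons) I = 1.96·e^(−0.0264·7/12) + 1.10·e^(−0.0264·9/12) = 3.0085
Current forward F = (S − I)·e^(rT) = (90.97 − 3.0085)·e^(0.0264·10/12) = 87.9615 × 1.022244 = 89.9181
Value (long) = (F − K)·e^(−rT) = (89.9181 − 97.72) × 0.978240 = -7.6321
Value = -S$7.63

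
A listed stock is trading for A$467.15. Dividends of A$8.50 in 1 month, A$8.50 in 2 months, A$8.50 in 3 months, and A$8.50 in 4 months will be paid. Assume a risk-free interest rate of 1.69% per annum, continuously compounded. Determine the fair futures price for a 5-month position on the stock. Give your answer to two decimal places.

A$436.33

PV(dividends) I = 8.50·e^(−0.0169·1/12) + 8.50·e^(−0.0169·2/12) + 8.50·e^(−0.0169·3/12) + 8.50·e^(−0.0169·4/12)
I = 8.4880 + 8.4761 + 8.4642 + 8.4523 = 33.8806
F = (S − I)·e^(rT) = (467.15 − 33.8806) · e^(0.0169·5/12)
= 433.2694 · e^0.007042 = 433.2694 × 1.007067 = A$436.33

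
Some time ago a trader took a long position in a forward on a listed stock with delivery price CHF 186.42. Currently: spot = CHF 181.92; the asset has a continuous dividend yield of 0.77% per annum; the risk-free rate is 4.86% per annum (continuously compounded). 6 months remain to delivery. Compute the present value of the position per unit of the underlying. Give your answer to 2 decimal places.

-CHF 0.72

Current fair forward for the remaining 6 months: F = S·e^((r − q)·T), (r − q) = 0.0486 − 0.0077 = 0.0409
F = 181.92 · e^(0.0409 × 6/12) = 181.92 × 1.020661 = 185.6786
Value of long forward = (F − K)·e^(−rT) = (185.6786 − 186.42) · e^(−0.0486·6/12)
= -0.7414 × 0.975993 = -0.72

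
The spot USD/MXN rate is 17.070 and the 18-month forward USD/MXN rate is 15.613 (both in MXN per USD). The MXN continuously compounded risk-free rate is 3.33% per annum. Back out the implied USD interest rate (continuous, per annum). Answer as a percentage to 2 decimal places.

9.28%

F = S·e^((r_MXN − r_USD)T) ⇒ r_USD = r_MXN − ln(F/S)/T
ln(15.613/17.070) = -0.089219; /(18/12) = -0.059479
r_USD = 0.0333 + 0.059479 = 0.092779
r_USD = 9.28%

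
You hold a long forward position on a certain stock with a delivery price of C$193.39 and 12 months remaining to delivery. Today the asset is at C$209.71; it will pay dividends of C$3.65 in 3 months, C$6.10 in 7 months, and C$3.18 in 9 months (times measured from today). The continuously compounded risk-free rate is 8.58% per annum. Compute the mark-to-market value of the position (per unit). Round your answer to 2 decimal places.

C$19.86

PV(remaining dividends) I = 3.65·e^(−0.0858·3/12) + 6.10·e^(−0.0858·7/12) + 3.18·e^(−0.0858·9/12) = 12.3566
Current forward F = (S − I)·e^(rT) = (209.71 − 12.3566)·e^(0.0858·12/12) = 197.3534 × 1.089588 = 215.0339
Value (long) = (F − K)·e^(−rT) = (215.0339 − 193.39) × 0.917778 = 19.8643
Value = C$19.86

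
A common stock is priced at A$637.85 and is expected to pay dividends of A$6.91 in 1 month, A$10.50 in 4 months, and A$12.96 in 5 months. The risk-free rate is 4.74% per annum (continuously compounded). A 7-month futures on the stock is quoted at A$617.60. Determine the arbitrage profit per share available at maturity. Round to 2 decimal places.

A$7.37 per share

PV(dividends) I = 6.91·e^(−0.0474·1/12) + 10.50·e^(−0.0474·4/12) + 12.96·e^(−0.0474·5/12) = 29.9247
Fair futures F* = (S − I)·e^(rT) = (637.85 − 29.9247)·e^0.027650 = 607.9253 × 1.028036 = 624.9691
Market A$617.60 < fair 624.9691: forward underpriced → reverse cash-and-carry (short the stock, invest proceeds at r, pay the dividends, go long the forward).
Profit at T = |F_mkt − F*| = |617.60 − 624.9691| = A$7.37 per share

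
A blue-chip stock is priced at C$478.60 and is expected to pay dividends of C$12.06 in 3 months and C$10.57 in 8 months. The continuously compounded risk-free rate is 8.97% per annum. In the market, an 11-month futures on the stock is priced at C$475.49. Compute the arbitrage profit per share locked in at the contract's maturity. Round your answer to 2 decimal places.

C$20.51 per share

PV(dividends) I = 12.06·e^(−0.0897·3/12) + 10.57·e^(−0.0897·8/12) = 21.7490
Fair futures F* = (S − I)·e^(rT) = (478.60 − 21.7490)·e^0.082225 = 456.8510 × 1.085700 = 496.0031
Market C$475.49 < fair 496.0031: forward underpriced → reverse cash-and-carry (short the stock, invest proceeds at r, pay the dividends, go long the forward).
Profit at T = |F_mkt − F*| = |475.49 − 496.0031| = C$20.51 per share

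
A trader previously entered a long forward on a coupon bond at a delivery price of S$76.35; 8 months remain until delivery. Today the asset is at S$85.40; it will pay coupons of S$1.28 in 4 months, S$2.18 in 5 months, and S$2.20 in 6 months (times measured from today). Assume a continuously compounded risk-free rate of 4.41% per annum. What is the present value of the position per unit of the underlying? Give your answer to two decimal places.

PV(remaining coupons) I = 1.28·e^(−0.0441·4/12) + 2.18·e^(−0.0441·5/12) + 2.20·e^(−0.0441·6/12) = 5.5537
Current forward F = (S − I)·e^(rT) = (85.40 − 5.5537)·e^(0.0441·8/12) = 79.8463 × 1.029836 = 82.2286
Value (long) = (F − K)·e^(−rT) = (82.2286 − 76.35) × 0.971028 = 5.7083
Value = S$5.71

S$5.71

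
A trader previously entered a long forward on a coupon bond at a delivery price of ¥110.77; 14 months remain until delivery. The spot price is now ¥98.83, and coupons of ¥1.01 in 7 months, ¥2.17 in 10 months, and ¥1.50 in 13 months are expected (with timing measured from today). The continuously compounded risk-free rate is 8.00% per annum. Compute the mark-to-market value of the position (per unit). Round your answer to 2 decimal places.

PV(remaining coupons) I = 1.01·e^(−0.0800·7/12) + 2.17·e^(−0.0800·10/12) + 1.50·e^(−0.0800·13/12) = 4.3695
Current forward F = (S − I)·e^(rT) = (98.83 − 4.3695)·e^(0.0800·14/12) = 94.4605 × 1.097828 = 103.7014
Value (long) = (F − K)·e^(−rT) = (103.7014 − 110.77) × 0.910890 = -6.4387
Value = -¥6.44

-¥6.44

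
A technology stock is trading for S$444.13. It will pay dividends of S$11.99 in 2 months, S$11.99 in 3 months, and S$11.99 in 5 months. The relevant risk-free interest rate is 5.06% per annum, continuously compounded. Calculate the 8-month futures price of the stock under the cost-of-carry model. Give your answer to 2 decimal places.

PV(dividends) I = 11.99·e^(−0.0506·2/12) + 11.99·e^(−0.0506·3/12) + 11.99·e^(−0.0506·5/12)
I = 11.8893 + 11.8393 + 11.7399 = 35.4685
F = (S − I)·e^(rT) = (444.13 − 35.4685) · e^(0.0506·8/12)
= 408.6615 · e^0.033733 = 408.6615 × 1.034308 = S$422.68

S$422.68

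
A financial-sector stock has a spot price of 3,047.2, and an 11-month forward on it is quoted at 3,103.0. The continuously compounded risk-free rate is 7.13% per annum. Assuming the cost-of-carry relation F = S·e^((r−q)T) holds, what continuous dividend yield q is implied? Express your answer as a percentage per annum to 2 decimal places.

From F = S·e^((r−q)T): (r − q) = ln(F/S)/T
ln(3103.0/3047.2) = ln(1.018312) = 0.018146
(r − q) = 0.018146 / (11/12) = 0.019796
q = r − ln(F/S)/T = 0.0713 − 0.019796 = 0.051504
q = 5.15%

5.15%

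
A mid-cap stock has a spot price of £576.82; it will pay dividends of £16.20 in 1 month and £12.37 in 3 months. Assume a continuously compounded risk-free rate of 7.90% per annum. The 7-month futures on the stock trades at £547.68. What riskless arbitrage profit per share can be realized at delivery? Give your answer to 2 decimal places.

PV(dividends) I = 16.20·e^(−0.0790·1/12) + 12.37·e^(−0.0790·3/12) = 28.2218
Fair futures F* = (S − I)·e^(rT) = (576.82 − 28.2218)·e^0.046083 = 548.5982 × 1.047161 = 574.4706
Market £547.68 < fair 574.4706: forward underpriced → reverse cash-and-carry (short the stock, invest proceeds at r, pay the dividends, go long the forward).
Profit at T = |F_mkt − F*| = |547.68 − 574.4706| = £26.79 per share

£26.79 per share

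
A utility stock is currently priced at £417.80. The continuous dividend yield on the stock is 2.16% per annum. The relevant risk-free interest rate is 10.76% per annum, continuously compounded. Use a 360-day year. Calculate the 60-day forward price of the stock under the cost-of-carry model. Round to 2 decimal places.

£423.83

F = S·e^((r − q)T) = 417.80 · e^((0.1076 − 0.0216) × 60/360)
= 417.80 · e^0.014333 = 417.80 × 1.014436
F = £423.83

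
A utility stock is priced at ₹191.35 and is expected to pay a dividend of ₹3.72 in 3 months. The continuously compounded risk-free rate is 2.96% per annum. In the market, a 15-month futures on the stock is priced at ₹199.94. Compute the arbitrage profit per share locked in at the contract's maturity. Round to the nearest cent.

PV(dividends) I = 3.72·e^(−0.0296·3/12) = 3.6926
Fair futures F* = (S − I)·e^(rT) = (191.35 − 3.6926)·e^0.037000 = 187.6574 × 1.037693 = 194.7308
Market ₹199.94 > fair 194.7308: forward overpriced → cash-and-carry (borrow at r, buy the stock and collect the dividends, short the forward).
Profit at T = |F_mkt − F*| = |199.94 − 194.7308| = ₹5.21 per share

₹5.21 per share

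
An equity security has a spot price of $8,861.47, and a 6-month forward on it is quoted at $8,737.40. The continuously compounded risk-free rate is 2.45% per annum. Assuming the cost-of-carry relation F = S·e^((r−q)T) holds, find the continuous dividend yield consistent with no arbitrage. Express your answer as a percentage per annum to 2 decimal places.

5.27%

From F = S·e^((r−q)T): (r − q) = ln(F/S)/T
ln(8737.40/8861.47) = ln(0.985999) = -0.014100
(r − q) = -0.014100 / (6/12) = -0.028200
q = r − ln(F/S)/T = 0.0245 + 0.028200 = 0.052700
q = 5.27%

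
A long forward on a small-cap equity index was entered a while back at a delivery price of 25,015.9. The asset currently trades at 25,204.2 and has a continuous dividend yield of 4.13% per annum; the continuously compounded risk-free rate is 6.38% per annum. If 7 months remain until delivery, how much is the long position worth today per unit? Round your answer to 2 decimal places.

Current fair forward for the remaining 7 months: F = S·e^((r − q)·T), (r − q) = 0.0638 − 0.0413 = 0.0225
F = 25204.2 · e^(0.0225 × 7/12) = 25204.2 × 1.01321151 = 25537.1855
Value of long forward = (F − K)·e^(−rT) = (25537.1855 − 25015.9) · e^(−0.0638·7/12)
= 521.2855 × 0.96346736 = 502.24

502.24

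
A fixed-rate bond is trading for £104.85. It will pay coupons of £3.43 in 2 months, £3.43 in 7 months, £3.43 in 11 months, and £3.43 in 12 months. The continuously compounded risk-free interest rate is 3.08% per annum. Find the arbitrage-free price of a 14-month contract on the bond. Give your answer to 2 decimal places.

PV(coupons) I = 3.43·e^(−0.0308·2/12) + 3.43·e^(−0.0308·7/12) + 3.43·e^(−0.0308·11/12) + 3.43·e^(−0.0308·12/12)
I = 3.4124 + 3.3689 + 3.3345 + 3.3260 = 13.4418
F = (S − I)·e^(rT) = (104.85 − 13.4418) · e^(0.0308·14/12)
= 91.4082 · e^0.035933 = 91.4082 × 1.036586 = £94.75

£94.75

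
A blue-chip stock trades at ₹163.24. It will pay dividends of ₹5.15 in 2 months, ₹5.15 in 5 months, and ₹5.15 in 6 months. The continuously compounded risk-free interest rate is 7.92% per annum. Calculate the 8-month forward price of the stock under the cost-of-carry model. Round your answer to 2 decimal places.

₹156.26

PV(dividends) I = 5.15·e^(−0.0792·2/12) + 5.15·e^(−0.0792·5/12) + 5.15·e^(−0.0792·6/12)
I = 5.0825 + 4.9828 + 4.9500 = 15.0153
F = (S − I)·e^(rT) = (163.24 − 15.0153) · e^(0.0792·8/12)
= 148.2247 · e^0.052800 = 148.2247 × 1.054219 = ₹156.26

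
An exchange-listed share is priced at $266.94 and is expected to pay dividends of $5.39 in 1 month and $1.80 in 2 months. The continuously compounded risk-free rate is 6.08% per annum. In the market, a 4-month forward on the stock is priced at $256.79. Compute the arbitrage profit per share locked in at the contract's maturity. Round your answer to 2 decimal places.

PV(dividends) I = 5.39·e^(−0.0608·1/12) + 1.80·e^(−0.0608·2/12) = 7.1446
Fair forward F* = (S − I)·e^(rT) = (266.94 − 7.1446)·e^0.020267 = 259.7954 × 1.020474 = 265.1145
Market $256.79 < fair 265.1145: forward underpriced → reverse cash-and-carry (short the stock, invest proceeds at r, pay the dividends, go long the forward).
Profit at T = |F_mkt − F*| = |256.79 − 265.1145| = $8.32 per share

$8.32 per share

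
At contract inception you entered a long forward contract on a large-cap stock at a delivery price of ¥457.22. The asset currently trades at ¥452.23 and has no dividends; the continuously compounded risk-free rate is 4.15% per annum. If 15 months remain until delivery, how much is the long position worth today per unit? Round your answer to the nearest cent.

Current fair forward for the remaining 15 months: F = S·e^(r·T), r = 0.0415
F = 452.23 · e^(0.0415 × 15/12) = 452.23 × 1.053244 = 476.3085
Value of long forward = (F − K)·e^(−rT) = (476.3085 − 457.22) · e^(−0.0415·15/12)
= 19.0885 × 0.949448 = 18.12

¥18.12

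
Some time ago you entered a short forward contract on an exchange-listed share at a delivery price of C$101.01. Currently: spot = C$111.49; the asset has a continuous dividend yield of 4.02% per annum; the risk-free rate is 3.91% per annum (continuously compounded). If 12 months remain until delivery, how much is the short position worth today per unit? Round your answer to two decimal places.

Current fair forward for the remaining 12 months: F = S·e^((r − q)·T), (r − q) = 0.0391 − 0.0402 = -0.0011
F = 111.49 · e^(-0.0011 × 12/12) = 111.49 × 0.998901 = 111.3675
Value of long forward = (F − K)·e^(−rT) = (111.3675 − 101.01) · e^(−0.0391·12/12)
= 10.3575 × 0.961655 = 9.96
Short position value = −(long value) = -C$9.96

-C$9.96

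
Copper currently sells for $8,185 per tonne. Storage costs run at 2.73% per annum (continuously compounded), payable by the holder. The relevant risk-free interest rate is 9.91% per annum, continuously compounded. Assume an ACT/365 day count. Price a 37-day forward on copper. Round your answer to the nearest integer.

Net carry = r + u − y = 0.0991 + 0.0273 − 0.0000 = 0.1264
F = S·e^((r+u−y)T) = 8185 · e^(0.1264 × 37/365) = 8185 · e^0.012813
= 8185 × 1.012895 = $8,291 per tonne

$8,291 per tonne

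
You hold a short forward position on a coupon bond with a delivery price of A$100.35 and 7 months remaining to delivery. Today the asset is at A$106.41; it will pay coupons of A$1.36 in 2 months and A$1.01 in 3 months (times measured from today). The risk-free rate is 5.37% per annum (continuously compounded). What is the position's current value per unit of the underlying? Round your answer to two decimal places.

PV(remaining coupons) I = 1.36·e^(−0.0537·2/12) + 1.01·e^(−0.0537·3/12) = 2.3444
Current forward F = (S − I)·e^(rT) = (106.41 − 2.3444)·e^(0.0537·7/12) = 104.0656 × 1.031821 = 107.3771
Value (long) = (F − K)·e^(−rT) = (107.3771 − 100.35) × 0.969161 = 6.8104
Short position value = −(long value) = -A$6.81

-A$6.81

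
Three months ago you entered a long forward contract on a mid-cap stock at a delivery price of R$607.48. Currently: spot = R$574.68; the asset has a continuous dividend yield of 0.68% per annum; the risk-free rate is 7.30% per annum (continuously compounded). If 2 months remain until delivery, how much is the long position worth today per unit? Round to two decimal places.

-R$26.10

Current fair forward for the remaining 2 months: F = S·e^((r − q)·T), (r − q) = 0.0730 − 0.0068 = 0.0662
F = 574.68 · e^(0.0662 × 2/12) = 574.68 × 1.011094 = 581.0555
Value of long forward = (F − K)·e^(−rT) = (581.0555 − 607.48) · e^(−0.0730·2/12)
= -26.4245 × 0.987907 = -26.10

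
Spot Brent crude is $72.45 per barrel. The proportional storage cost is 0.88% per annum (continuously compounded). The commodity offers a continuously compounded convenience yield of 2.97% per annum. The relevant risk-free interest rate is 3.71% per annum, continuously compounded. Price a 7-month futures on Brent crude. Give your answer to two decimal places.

Net carry = r + u − y = 0.0371 + 0.0088 − 0.0297 = 0.0162
F = S·e^((r+u−y)T) = 72.45 · e^(0.0162 × 7/12) = 72.45 · e^0.009450
= 72.45 × 1.009495 = $73.14 per barrel

$73.14 per barrel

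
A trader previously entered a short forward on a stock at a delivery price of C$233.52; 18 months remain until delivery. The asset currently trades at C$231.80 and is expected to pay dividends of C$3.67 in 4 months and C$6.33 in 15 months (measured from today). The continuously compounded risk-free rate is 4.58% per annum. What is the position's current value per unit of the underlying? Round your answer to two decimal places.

PV(remaining dividends) I = 3.67·e^(−0.0458·4/12) + 6.33·e^(−0.0458·15/12) = 9.5922
Current forward F = (S − I)·e^(rT) = (231.80 − 9.5922)·e^(0.0458·18/12) = 222.2078 × 1.071115 = 238.0101
Value (long) = (F − K)·e^(−rT) = (238.0101 − 233.52) × 0.933607 = 4.1920
Short position value = −(long value) = -C$4.19

-C$4.19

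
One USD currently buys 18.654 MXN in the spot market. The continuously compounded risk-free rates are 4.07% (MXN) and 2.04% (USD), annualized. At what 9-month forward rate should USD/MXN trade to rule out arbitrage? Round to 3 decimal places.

18.940

F = S·e^((r_MXN − r_USD)T) = 18.654 · e^((0.0407 − 0.0204) × 9/12)
= 18.654 · e^0.015225 = 18.654 × 1.015341
F = 18.940 MXN per USD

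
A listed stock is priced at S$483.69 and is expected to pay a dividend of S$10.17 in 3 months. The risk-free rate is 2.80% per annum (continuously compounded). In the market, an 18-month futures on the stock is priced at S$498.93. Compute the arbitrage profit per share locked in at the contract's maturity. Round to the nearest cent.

PV(dividends) I = 10.17·e^(−0.0280·3/12) = 10.0991
Fair futures F* = (S − I)·e^(rT) = (483.69 − 10.0991)·e^0.042000 = 473.5909 × 1.042894 = 493.9051
Market S$498.93 > fair 493.9051: forward overpriced → cash-and-carry (borrow at r, buy the stock and collect the dividends, short the forward).
Profit at T = |F_mkt − F*| = |498.93 − 493.9051| = S$5.02 per share

S$5.02 per share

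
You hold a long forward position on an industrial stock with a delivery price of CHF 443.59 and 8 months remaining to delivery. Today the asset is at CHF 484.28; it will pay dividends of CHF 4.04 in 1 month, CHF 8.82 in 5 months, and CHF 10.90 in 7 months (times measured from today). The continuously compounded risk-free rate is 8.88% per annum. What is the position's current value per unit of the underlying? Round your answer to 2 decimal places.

PV(remaining dividends) I = 4.04·e^(−0.0888·1/12) + 8.82·e^(−0.0888·5/12) + 10.90·e^(−0.0888·7/12) = 22.8596
Current forward F = (S − I)·e^(rT) = (484.28 − 22.8596)·e^(0.0888·8/12) = 461.4204 × 1.060987 = 489.5610
Value (long) = (F − K)·e^(−rT) = (489.5610 − 443.59) × 0.942518 = 43.3285
Value = CHF 43.33

CHF 43.33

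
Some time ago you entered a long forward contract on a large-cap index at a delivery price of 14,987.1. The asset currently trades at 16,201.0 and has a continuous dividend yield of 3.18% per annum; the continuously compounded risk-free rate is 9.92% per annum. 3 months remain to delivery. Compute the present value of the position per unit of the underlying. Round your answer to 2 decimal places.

1452.72

Current fair forward for the remaining 3 months: F = S·e^((r − q)·T), (r − q) = 0.0992 − 0.0318 = 0.0674
F = 16201.0 · e^(0.0674 × 3/12) = 16201.0 × 1.01699276 = 16476.2997
Value of long forward = (F − K)·e^(−rT) = (16476.2997 − 14987.1) · e^(−0.0992·3/12)
= 1489.1997 × 0.97550499 = 1452.72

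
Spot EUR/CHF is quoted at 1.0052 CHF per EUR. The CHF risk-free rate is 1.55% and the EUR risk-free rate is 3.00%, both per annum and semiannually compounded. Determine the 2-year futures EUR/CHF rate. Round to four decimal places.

By covered interest parity, F = S · (1+r_CHF/2)^(2T) / (1+r_EUR/2)^(2T)
= 1.0052 × 1.031362 / 1.061364 = 1.0052 × 0.971733
F = 0.9768 CHF per EUR

0.9768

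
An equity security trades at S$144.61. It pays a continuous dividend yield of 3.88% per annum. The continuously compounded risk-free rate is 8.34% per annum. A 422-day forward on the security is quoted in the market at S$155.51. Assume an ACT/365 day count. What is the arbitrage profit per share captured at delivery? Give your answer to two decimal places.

S$3.25 per share

Fair forward: F* = S·e^(carry·T), with carry = (r − q) = 0.0834 − 0.0388 = 0.0446
F* = 144.61 · e^(0.0446 × 422/365) = 144.61 · e^0.051565 = 144.61 × 1.052918 = S$152.2625
Market S$155.51 > fair S$152.2625: forward overpriced → cash-and-carry (buy spot, short the forward).
At maturity, profit = |F_mkt − F*| = |155.51 − 152.2625| = S$3.25 per share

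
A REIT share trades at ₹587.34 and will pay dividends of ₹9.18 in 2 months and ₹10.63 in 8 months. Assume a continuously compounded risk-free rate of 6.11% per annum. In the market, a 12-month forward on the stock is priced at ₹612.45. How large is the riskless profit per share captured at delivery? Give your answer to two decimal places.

PV(dividends) I = 9.18·e^(−0.0611·2/12) + 10.63·e^(−0.0611·8/12) = 19.2927
Fair forward F* = (S − I)·e^(rT) = (587.34 − 19.2927)·e^0.061100 = 568.0473 × 1.063005 = 603.8371
Market ₹612.45 > fair 603.8371: forward overpriced → cash-and-carry (borrow at r, buy the stock and collect the dividends, short the forward).
Profit at T = |F_mkt − F*| = |612.45 − 603.8371| = ₹8.61 per share

₹8.61 per share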